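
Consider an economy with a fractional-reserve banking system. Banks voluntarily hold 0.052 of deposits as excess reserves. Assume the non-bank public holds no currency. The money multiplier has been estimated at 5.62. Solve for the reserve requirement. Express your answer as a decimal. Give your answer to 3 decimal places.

Using m = 5.62. Since m = (1 + c)/(c + rr + e), the denominator satisfies c + rr + e = (1 + c)/m = (1 + 0) / 5.62 ≈ 0.177936.
With c = 0 and e = 0.052, the reserve requirement is 0.177936 − 0 − 0.052 = 0.125936.

0.126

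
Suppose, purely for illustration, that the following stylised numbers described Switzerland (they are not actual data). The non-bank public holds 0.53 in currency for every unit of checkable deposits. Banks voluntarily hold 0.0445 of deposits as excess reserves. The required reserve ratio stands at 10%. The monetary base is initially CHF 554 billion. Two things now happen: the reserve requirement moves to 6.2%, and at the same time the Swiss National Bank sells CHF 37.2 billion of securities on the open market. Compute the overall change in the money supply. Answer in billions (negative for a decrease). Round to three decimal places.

Before: m₁ = (1 + 0.53) / (0.1 + 0.0445 + 0.53) ≈ 2.2683469, MB₁ = 554, so M₁ = 2.2683469 × 554 ≈ 1256.6642 billion.
After: m₂ = (1 + 0.53) / (0.062 + 0.0445 + 0.53) ≈ 2.4037706, MB₂ = 554 − 37.2 = 516.8, so M₂ = 2.4037706 × 516.8 ≈ 1242.2686 billion.
ΔM = M₂ − M₁ = 1242.2686 − 1256.6642 = -14.3956 billion.

-14.396 billion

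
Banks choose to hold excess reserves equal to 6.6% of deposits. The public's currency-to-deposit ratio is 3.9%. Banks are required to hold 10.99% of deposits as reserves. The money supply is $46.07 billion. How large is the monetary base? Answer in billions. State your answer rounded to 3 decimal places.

$9.529 billion

The money multiplier is m = (1 + c) / (rr + e + c) = (1 + 0.039) / (0.1099 + 0.066 + 0.039) ≈ 4.834807.
MB = M / m = 46.07 / 4.834807 ≈ 9.5288 billion.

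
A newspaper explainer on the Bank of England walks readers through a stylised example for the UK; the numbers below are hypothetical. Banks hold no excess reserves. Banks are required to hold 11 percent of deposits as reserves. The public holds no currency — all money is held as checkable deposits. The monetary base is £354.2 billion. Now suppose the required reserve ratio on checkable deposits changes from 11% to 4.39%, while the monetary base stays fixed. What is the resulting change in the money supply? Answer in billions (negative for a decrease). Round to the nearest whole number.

Initially m₁ = 1 / (0.11) ≈ 9.0909, so M₁ = 9.0909 × 354.2 ≈ 3219.9968 billion.
After the change m₂ = 1 / (0.0439) ≈ 22.7790, so M₂ = 22.7790 × 354.2 = 8068.3218 billion.
ΔM = M₂ − M₁ = 8068.3218 − 3219.9968 = 4848.325 billion.

£4848 billion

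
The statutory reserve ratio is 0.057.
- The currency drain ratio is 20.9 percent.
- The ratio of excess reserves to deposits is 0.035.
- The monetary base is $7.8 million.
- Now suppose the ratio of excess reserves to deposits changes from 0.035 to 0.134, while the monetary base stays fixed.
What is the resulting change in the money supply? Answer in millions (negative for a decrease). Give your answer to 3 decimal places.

Initially m₁ = (1 + 0.209) / (0.057 + 0.035 + 0.209) ≈ 4.01661, so M₁ = 4.01661 × 7.8 ≈ 31.3296 million.
After the change m₂ = (1 + 0.209) / (0.057 + 0.134 + 0.209) = 3.02250, so M₂ = 3.02250 × 7.8 = 23.5755 million.
ΔM = M₂ − M₁ = 23.5755 − 31.3296 = -7.7541 million.

-7.754 million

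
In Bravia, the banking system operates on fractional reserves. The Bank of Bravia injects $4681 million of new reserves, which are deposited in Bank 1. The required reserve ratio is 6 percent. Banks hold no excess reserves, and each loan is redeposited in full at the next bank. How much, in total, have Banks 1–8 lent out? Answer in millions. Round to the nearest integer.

$28633 million

Bank i lends (1 − rr)^i of the original deposit: Bank 1 lends 4681·0.9400 = 4400.1400, Bank 2 lends 4681·0.9400² = 4136.1316, and so on.
Summing a geometric series: total = 4681·[0.9400·(1 − 0.9400^8) / (1 − 0.9400)] ≈ 28632.5222 million.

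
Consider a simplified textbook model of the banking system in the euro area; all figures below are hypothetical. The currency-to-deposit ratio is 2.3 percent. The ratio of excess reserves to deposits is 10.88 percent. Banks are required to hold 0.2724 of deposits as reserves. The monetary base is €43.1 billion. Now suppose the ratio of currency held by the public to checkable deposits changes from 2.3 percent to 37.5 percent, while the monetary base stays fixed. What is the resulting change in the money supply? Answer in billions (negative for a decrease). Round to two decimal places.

-30.71 billion

Initially m₁ = (1 + 0.023) / (0.2724 + 0.1088 + 0.023) ≈ 2.53093, so M₁ = 2.53093 × 43.1 ≈ 109.0831 billion.
After the change m₂ = (1 + 0.375) / (0.2724 + 0.1088 + 0.375) ≈ 1.81830, so M₂ = 1.81830 × 43.1 ≈ 78.3687 billion.
ΔM = M₂ − M₁ = 78.3687 − 109.0831 = -30.7144 billion.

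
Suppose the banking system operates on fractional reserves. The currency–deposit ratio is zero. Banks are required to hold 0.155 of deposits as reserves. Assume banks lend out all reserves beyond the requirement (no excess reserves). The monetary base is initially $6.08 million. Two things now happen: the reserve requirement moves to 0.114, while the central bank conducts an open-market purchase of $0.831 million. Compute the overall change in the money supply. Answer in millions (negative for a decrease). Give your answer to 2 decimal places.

$21.40 million

Before: m₁ = 1 / (0.155) ≈ 6.4516, MB₁ = 6.08, so M₁ = 6.4516 × 6.08 ≈ 39.2257 million.
After: m₂ = 1 / (0.114) ≈ 8.7719, MB₂ = 6.08 + 0.831 = 6.911, so M₂ = 8.7719 × 6.911 ≈ 60.6226 million.
ΔM = M₂ − M₁ = 60.6226 − 39.2257 = 21.3969 million.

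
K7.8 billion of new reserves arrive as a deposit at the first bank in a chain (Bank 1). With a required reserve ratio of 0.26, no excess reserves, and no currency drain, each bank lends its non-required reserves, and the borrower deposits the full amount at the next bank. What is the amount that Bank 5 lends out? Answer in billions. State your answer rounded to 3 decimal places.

Each bank lends a fraction (1 − rr) = 0.7400 of the deposit it receives, so Bank 5 receives 7.8·0.7400^4 and lends 7.8·0.7400^5 ≈ 1.7308 billion.

K1.731 billion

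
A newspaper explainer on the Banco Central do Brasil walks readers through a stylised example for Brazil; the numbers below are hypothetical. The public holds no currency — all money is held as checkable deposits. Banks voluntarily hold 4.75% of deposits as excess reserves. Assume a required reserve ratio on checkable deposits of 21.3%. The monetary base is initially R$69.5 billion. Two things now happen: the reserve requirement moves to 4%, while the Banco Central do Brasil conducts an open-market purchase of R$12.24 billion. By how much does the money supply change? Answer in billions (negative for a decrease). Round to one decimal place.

R$667.4 billion

Before: m₁ = 1 / (0.213 + 0.0475) ≈ 3.8388, MB₁ = 69.5, so M₁ = 3.8388 × 69.5 = 266.7966 billion.
After: m₂ = 1 / (0.04 + 0.0475) ≈ 11.4286, MB₂ = 69.5 + 12.24 = 81.74, so M₂ = 11.4286 × 81.74 ≈ 934.1738 billion.
ΔM = M₂ − M₁ = 934.1738 − 266.7966 = 667.3772 billion.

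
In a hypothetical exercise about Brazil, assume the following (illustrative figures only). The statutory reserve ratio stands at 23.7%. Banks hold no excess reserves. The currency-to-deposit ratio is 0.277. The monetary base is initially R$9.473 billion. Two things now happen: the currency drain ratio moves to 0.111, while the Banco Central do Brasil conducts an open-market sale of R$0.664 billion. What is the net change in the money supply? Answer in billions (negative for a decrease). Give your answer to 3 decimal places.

Before: m₁ = (1 + 0.277) / (0.237 + 0.277) ≈ 2.48444, MB₁ = 9.473, so M₁ = 2.48444 × 9.473 ≈ 23.5351 billion.
After: m₂ = (1 + 0.111) / (0.237 + 0.111) ≈ 3.19253, MB₂ = 9.473 − 0.664 = 8.809, so M₂ = 3.19253 × 8.809 ≈ 28.123 billion.
ΔM = M₂ − M₁ = 28.123 − 23.5351 = 4.5879 billion.

R$4.588 billion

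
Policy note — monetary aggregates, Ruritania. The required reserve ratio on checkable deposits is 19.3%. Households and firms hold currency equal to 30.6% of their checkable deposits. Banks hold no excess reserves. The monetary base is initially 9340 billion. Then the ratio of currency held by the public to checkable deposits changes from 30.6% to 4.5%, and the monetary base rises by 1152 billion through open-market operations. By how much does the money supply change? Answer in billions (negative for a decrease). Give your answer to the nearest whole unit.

Before: m₁ = (1 + 0.306) / (0.193 + 0.306) ≈ 2.617234, MB₁ = 9340, so M₁ = 2.617234 × 9340 ≈ 24444.9656 billion.
After: m₂ = (1 + 0.045) / (0.193 + 0.045) ≈ 4.390756, MB₂ = 9340 + 1152 = 10492, so M₂ = 4.390756 × 10492 ≈ 46067.812 billion.
ΔM = M₂ − M₁ = 46067.812 − 24444.9656 = 21622.8464 billion.

21623 billion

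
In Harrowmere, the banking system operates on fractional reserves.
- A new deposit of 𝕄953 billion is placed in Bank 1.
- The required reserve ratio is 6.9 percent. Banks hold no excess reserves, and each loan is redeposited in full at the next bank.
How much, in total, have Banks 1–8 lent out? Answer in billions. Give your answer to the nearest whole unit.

𝕄5601 billion

Bank i lends (1 − rr)^i of the original deposit: Bank 1 lends 953·0.9310 = 887.2430, Bank 2 lends 953·0.9310² ≈ 826.0232, and so on.
Summing a geometric series: total = 953·[0.9310·(1 − 0.9310^8) / (1 − 0.9310)] ≈ 5601.0291 billion.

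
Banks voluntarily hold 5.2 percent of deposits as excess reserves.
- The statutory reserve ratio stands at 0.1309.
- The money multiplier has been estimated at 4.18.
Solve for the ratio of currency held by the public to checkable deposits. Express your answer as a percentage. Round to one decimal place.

Using m = 4.18. From m = (1 + c)/(c + rr + e), rearranging gives 1 + c = m·(c + rr + e), so c·(1 − m) = m·(rr + e) − 1.
Hence c = [m·(rr + e) − 1]/(1 − m) = [4.18 × (0.1309 + 0.052) − 1] / (1 − 4.18) ≈ 0.074050.

7.4%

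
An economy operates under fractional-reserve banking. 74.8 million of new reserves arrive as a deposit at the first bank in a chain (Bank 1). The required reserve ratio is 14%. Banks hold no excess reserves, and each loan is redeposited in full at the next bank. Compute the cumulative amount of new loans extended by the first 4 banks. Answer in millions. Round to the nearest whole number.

208 million

Bank i lends (1 − rr)^i of the original deposit: Bank 1 lends 74.8·0.8600 = 64.3280, Bank 2 lends 74.8·0.8600² ≈ 55.3221, and so on.
Summing a geometric series: total = 74.8·[0.8600·(1 − 0.8600^4) / (1 − 0.8600)] ≈ 208.1433 million.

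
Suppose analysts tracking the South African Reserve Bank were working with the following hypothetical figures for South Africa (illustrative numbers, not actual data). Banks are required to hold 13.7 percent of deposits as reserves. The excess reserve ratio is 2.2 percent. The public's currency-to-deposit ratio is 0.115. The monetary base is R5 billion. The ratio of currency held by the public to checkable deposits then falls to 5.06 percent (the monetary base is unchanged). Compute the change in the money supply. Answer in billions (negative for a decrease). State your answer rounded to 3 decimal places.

R4.715 billion

Initially m₁ = (1 + 0.115) / (0.137 + 0.022 + 0.115) ≈ 4.06934, so M₁ = 4.06934 × 5 = 20.3467 billion.
After the change m₂ = (1 + 0.0506) / (0.137 + 0.022 + 0.0506) ≈ 5.01240, so M₂ = 5.01240 × 5 = 25.062 billion.
ΔM = M₂ − M₁ = 25.062 − 20.3467 = 4.7153 billion.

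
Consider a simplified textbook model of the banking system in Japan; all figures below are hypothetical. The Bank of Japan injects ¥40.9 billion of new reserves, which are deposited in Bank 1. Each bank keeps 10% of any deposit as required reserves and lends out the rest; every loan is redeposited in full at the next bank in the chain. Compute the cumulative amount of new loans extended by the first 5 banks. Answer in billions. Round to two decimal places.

Bank i lends (1 − rr)^i of the original deposit: Bank 1 lends 40.9·0.9000 = 36.8100, Bank 2 lends 40.9·0.9000² = 33.1290, and so on.
Summing a geometric series: total = 40.9·[0.9000·(1 − 0.9000^5) / (1 − 0.9000)] ≈ 150.7406 billion.

¥150.74 billion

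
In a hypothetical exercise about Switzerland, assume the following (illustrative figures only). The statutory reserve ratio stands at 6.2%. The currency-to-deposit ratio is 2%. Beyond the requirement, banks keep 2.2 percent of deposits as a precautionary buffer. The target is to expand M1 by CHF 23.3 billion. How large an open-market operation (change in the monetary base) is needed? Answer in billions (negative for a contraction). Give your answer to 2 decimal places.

The money multiplier is m = (1 + c) / (rr + e + c) = (1 + 0.02) / (0.062 + 0.022 + 0.02) ≈ 9.80769.
ΔMB = ΔM / m = (+23.3) / 9.80769 ≈ 2.3757 billion.

CHF 2.38 billion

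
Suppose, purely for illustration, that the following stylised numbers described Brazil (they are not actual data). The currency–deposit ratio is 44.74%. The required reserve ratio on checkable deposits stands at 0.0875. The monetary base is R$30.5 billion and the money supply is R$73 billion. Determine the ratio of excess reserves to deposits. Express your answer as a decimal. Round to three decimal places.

Using m = M/MB = 73/30.5 ≈ 2.393443. Since m = (1 + c)/(c + rr + e), the denominator satisfies c + rr + e = (1 + c)/m = (1 + 0.4474) / 2.393443 ≈ 0.604736.
With c = 0.4474 and rr = 0.0875, the ratio of excess reserves to deposits is 0.604736 − 0.4474 − 0.0875 = 0.069836.

0.070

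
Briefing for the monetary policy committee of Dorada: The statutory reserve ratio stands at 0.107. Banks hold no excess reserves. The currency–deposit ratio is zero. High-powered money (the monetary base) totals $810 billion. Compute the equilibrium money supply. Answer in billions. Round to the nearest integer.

With no currency drain or excess reserves, the money multiplier is m = 1/rr = 1/0.107 ≈ 9.3458.
Money supply M = m × MB = 9.3458 × 810 = 7570.098 billion.

$7570 billion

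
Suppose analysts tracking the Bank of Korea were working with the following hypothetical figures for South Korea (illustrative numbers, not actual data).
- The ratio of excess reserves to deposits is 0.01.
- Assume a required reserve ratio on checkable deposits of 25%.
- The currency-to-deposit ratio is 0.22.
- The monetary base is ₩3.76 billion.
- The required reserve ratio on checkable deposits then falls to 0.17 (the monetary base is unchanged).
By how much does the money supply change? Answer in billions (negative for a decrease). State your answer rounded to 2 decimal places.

₩1.91 billion

Initially m₁ = (1 + 0.22) / (0.25 + 0.01 + 0.22) ≈ 2.5417, so M₁ = 2.5417 × 3.76 ≈ 9.5568 billion.
After the change m₂ = (1 + 0.22) / (0.17 + 0.01 + 0.22) = 3.05, so M₂ = 3.05 × 3.76 = 11.468 billion.
ΔM = M₂ − M₁ = 11.468 − 9.5568 = 1.9112 billion.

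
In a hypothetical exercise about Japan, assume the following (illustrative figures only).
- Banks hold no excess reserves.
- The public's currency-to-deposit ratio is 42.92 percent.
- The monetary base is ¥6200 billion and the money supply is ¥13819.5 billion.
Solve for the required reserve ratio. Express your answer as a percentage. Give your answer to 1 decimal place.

21.2%

Using m = M/MB = 13819.5/6200 ≈ 2.228952. Since m = (1 + c)/(c + rr + e), the denominator satisfies c + rr + e = (1 + c)/m = (1 + 0.4292) / 2.228952 ≈ 0.641198.
With c = 0.4292 and e = 0, the required reserve ratio is 0.641198 − 0.4292 − 0 = 0.211998.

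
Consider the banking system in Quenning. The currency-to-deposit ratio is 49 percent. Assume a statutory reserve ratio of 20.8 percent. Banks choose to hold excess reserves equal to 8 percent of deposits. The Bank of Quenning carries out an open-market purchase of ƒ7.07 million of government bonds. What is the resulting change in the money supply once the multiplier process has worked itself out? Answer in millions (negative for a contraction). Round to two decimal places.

The money multiplier is m = (1 + c) / (rr + e + c) = (1 + 0.49) / (0.208 + 0.08 + 0.49) ≈ 1.9152.
The purchase adds 7.07 million of base, so ΔM = m × ΔMB = 1.9152 × (+7.07) ≈ 13.5405 million.

ƒ13.54 million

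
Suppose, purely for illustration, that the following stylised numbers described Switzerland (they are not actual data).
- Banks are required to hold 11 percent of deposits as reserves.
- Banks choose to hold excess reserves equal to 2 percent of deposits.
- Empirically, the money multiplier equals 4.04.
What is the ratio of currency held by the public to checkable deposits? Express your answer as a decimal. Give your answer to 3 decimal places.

Using m = 4.04. From m = (1 + c)/(c + rr + e), rearranging gives 1 + c = m·(c + rr + e), so c·(1 − m) = m·(rr + e) − 1.
Hence c = [m·(rr + e) − 1]/(1 − m) = [4.04 × (0.11 + 0.02) − 1] / (1 − 4.04) ≈ 0.156184.

0.156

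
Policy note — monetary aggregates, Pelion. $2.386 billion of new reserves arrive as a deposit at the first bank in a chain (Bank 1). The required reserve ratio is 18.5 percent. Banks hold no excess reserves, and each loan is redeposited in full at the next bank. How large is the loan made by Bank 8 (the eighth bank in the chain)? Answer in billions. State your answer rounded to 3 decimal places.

Each bank lends a fraction (1 − rr) = 0.8150 of the deposit it receives, so Bank 8 receives 2.386·0.8150^7 and lends 2.386·0.8150^8 ≈ 0.4644 billion.

$0.464 billion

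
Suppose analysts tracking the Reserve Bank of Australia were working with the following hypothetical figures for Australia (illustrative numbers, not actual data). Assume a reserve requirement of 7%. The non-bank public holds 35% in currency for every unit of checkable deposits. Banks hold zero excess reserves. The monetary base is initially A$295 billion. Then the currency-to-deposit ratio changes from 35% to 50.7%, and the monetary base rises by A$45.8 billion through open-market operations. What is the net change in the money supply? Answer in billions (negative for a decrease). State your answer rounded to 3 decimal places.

-58.118 billion

Before: m₁ = (1 + 0.35) / (0.07 + 0.35) ≈ 3.2142857, MB₁ = 295, so M₁ = 3.2142857 × 295 ≈ 948.2143 billion.
After: m₂ = (1 + 0.507) / (0.07 + 0.507) ≈ 2.6117851, MB₂ = 295 + 45.8 = 340.8, so M₂ = 2.6117851 × 340.8 ≈ 890.0964 billion.
ΔM = M₂ − M₁ = 890.0964 − 948.2143 = -58.1179 billion.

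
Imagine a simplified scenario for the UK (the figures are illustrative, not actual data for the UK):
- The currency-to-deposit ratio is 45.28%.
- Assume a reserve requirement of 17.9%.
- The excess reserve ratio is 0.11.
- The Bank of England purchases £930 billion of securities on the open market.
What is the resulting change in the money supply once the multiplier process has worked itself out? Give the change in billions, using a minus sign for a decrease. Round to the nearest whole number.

£1821 billion

The money multiplier is m = (1 + c) / (rr + e + c) = (1 + 0.4528) / (0.179 + 0.11 + 0.4528) ≈ 1.9585.
The purchase adds 930 billion of base, so ΔM = m × ΔMB = 1.9585 × (+930) = 1821.405 billion.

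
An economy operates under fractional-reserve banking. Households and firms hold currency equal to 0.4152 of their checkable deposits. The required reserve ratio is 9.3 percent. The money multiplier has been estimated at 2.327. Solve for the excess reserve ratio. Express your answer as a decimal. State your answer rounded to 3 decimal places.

Using m = 2.327. Since m = (1 + c)/(c + rr + e), the denominator satisfies c + rr + e = (1 + c)/m = (1 + 0.4152) / 2.327 ≈ 0.608165.
With c = 0.4152 and rr = 0.093, the excess reserve ratio is 0.608165 − 0.4152 − 0.093 = 0.099965.

0.100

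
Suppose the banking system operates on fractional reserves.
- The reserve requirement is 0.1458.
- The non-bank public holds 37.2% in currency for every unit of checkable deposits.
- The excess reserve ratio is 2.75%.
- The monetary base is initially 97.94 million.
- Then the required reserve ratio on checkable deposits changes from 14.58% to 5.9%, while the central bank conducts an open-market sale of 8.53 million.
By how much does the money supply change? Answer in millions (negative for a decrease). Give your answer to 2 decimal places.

Before: m₁ = (1 + 0.372) / (0.1458 + 0.0275 + 0.372) ≈ 2.51605, MB₁ = 97.94, so M₁ = 2.51605 × 97.94 ≈ 246.4219 million.
After: m₂ = (1 + 0.372) / (0.059 + 0.0275 + 0.372) ≈ 2.99237, MB₂ = 97.94 − 8.53 = 89.41, so M₂ = 2.99237 × 89.41 ≈ 267.5478 million.
ΔM = M₂ − M₁ = 267.5478 − 246.4219 = 21.1259 million.

21.13 million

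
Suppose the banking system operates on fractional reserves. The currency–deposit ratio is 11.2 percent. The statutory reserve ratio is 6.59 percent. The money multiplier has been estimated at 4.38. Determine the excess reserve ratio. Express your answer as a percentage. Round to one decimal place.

7.6%

Using m = 4.38. Since m = (1 + c)/(c + rr + e), the denominator satisfies c + rr + e = (1 + c)/m = (1 + 0.112) / 4.38 ≈ 0.253881.
With c = 0.112 and rr = 0.0659, the excess reserve ratio is 0.253881 − 0.112 − 0.0659 = 0.075981.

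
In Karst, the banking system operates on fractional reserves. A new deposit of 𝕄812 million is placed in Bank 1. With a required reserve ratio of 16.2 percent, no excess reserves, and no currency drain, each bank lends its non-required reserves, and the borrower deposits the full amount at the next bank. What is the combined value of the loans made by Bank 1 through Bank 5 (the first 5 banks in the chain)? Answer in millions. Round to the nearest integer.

Bank i lends (1 − rr)^i of the original deposit: Bank 1 lends 812·0.8380 = 680.4560, Bank 2 lends 812·0.8380² ≈ 570.2221, and so on.
Summing a geometric series: total = 812·[0.8380·(1 − 0.8380^5) / (1 − 0.8380)] ≈ 2464.5239 million.

𝕄2465 million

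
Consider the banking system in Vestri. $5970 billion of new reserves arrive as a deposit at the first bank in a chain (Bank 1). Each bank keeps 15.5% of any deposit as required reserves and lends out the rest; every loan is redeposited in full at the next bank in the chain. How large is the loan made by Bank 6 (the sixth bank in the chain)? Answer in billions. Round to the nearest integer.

Each bank lends a fraction (1 − rr) = 0.8450 of the deposit it receives, so Bank 6 receives 5970·0.8450^5 and lends 5970·0.8450^6 ≈ 2173.2745 billion.

$2173 billion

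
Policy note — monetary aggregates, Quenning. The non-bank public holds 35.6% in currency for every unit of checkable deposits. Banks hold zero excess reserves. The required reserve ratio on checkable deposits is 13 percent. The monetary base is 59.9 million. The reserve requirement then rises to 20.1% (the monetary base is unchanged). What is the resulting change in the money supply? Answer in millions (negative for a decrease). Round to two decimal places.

Initially m₁ = (1 + 0.356) / (0.13 + 0.356) ≈ 2.79012, so M₁ = 2.79012 × 59.9 ≈ 167.1282 million.
After the change m₂ = (1 + 0.356) / (0.201 + 0.356) ≈ 2.43447, so M₂ = 2.43447 × 59.9 ≈ 145.8248 million.
ΔM = M₂ − M₁ = 145.8248 − 167.1282 = -21.3034 million.

-21.30 million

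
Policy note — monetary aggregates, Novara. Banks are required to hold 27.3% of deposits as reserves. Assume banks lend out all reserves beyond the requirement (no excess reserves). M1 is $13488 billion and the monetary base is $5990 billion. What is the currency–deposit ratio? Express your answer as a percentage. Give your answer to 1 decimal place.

Using m = M/MB = 13488/5990 ≈ 2.251753. From m = (1 + c)/(c + rr + e), rearranging gives 1 + c = m·(c + rr + e), so c·(1 − m) = m·(rr + e) − 1.
Hence c = [m·(rr + e) − 1]/(1 − m) = [2.251753 × (0.273 + 0) − 1] / (1 − 2.251753) ≈ 0.307786.

30.8%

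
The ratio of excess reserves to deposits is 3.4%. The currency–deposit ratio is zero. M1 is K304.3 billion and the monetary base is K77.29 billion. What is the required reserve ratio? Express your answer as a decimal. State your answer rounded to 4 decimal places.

0.2200

Using m = M/MB = 304.3/77.29 ≈ 3.937120. Since m = (1 + c)/(c + rr + e), the denominator satisfies c + rr + e = (1 + c)/m = (1 + 0) / 3.937120 ≈ 0.253993.
With c = 0 and e = 0.034, the required reserve ratio is 0.253993 − 0 − 0.034 = 0.219993.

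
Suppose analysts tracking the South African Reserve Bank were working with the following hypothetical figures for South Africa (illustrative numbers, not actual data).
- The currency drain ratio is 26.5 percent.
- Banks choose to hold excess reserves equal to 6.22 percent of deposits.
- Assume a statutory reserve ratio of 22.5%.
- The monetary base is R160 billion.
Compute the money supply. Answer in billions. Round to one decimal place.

The money multiplier is m = (1 + c) / (rr + e + c) = (1 + 0.265) / (0.225 + 0.0622 + 0.265) ≈ 2.29084.
So M = m × MB = 2.29084 × 160 = 366.5344 billion.

R366.5 billion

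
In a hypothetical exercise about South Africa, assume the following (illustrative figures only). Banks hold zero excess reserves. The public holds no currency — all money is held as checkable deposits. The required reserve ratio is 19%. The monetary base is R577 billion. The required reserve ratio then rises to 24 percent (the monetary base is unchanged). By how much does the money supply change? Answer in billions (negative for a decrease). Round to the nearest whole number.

Initially m₁ = 1 / (0.19) ≈ 5.2632, so M₁ = 5.2632 × 577 = 3036.8664 billion.
After the change m₂ = 1 / (0.24) ≈ 4.1667, so M₂ = 4.1667 × 577 = 2404.1859 billion.
ΔM = M₂ − M₁ = 2404.1859 − 3036.8664 = -632.6805 billion.

-633 billion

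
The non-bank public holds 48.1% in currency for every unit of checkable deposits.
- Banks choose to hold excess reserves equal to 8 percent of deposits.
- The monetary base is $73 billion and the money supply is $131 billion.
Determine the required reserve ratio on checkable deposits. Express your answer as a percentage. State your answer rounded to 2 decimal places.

Using m = M/MB = 131/73 ≈ 1.794521. Since m = (1 + c)/(c + rr + e), the denominator satisfies c + rr + e = (1 + c)/m = (1 + 0.481) / 1.794521 ≈ 0.825290.
With c = 0.481 and e = 0.08, the required reserve ratio on checkable deposits is 0.825290 − 0.481 − 0.08 = 0.26429.

26.43%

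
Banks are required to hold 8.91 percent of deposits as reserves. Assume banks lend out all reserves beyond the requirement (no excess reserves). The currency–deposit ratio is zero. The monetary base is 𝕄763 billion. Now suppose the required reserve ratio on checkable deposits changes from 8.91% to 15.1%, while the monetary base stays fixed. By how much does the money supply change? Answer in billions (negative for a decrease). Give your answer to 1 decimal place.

Initially m₁ = 1 / (0.0891) ≈ 11.22334, so M₁ = 11.22334 × 763 ≈ 8563.4084 billion.
After the change m₂ = 1 / (0.151) ≈ 6.62252, so M₂ = 6.62252 × 763 ≈ 5052.9828 billion.
ΔM = M₂ − M₁ = 5052.9828 − 8563.4084 = -3510.4256 billion.

-3510.4 billion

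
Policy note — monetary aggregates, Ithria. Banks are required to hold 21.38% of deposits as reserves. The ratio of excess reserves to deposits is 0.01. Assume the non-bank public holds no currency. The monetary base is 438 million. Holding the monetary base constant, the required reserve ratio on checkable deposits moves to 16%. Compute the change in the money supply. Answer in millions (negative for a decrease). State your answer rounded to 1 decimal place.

619.4 million

Initially m₁ = 1 / (0.2138 + 0.01) ≈ 4.46828, so M₁ = 4.46828 × 438 ≈ 1957.1066 million.
After the change m₂ = 1 / (0.16 + 0.01) ≈ 5.88235, so M₂ = 5.88235 × 438 = 2576.4693 million.
ΔM = M₂ − M₁ = 2576.4693 − 1957.1066 = 619.3627 million.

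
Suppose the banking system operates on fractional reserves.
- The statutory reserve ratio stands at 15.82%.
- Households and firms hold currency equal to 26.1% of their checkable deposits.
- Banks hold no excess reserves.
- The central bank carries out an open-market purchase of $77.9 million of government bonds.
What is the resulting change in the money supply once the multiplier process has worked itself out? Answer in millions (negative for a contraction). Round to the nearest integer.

The money multiplier is m = (1 + c) / (rr + c) = (1 + 0.261) / (0.1582 + 0.261) ≈ 3.0081.
The purchase adds 77.9 million of base, so ΔM = m × ΔMB = 3.0081 × (+77.9) ≈ 234.331 million.

$234 million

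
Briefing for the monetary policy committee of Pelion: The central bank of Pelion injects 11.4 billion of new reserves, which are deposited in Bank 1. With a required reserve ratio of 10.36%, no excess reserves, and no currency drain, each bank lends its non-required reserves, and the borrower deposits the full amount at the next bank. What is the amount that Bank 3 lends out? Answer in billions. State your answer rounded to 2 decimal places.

Each bank lends a fraction (1 − rr) = 0.8964 of the deposit it receives, so Bank 3 receives 11.4·0.8964^2 and lends 11.4·0.8964^3 ≈ 8.2113 billion.

8.21 billion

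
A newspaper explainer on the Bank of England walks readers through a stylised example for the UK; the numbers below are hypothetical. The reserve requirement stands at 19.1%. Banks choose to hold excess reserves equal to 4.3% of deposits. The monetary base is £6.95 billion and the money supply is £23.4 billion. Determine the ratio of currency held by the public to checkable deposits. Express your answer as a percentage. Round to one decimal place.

9.0%

Using m = M/MB = 23.4/6.95 ≈ 3.366906. From m = (1 + c)/(c + rr + e), rearranging gives 1 + c = m·(c + rr + e), so c·(1 − m) = m·(rr + e) − 1.
Hence c = [m·(rr + e) − 1]/(1 − m) = [3.366906 × (0.191 + 0.043) − 1] / (1 − 3.366906) ≈ 0.089629.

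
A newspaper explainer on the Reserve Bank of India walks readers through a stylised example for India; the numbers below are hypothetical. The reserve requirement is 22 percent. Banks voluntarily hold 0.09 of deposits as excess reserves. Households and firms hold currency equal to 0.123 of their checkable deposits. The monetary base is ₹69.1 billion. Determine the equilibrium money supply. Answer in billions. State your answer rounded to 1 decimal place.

The money multiplier is m = (1 + c) / (rr + e + c) = (1 + 0.123) / (0.22 + 0.09 + 0.123) ≈ 2.5935.
So M = m × MB = 2.5935 × 69.1 ≈ 179.2108 billion.

₹179.2 billion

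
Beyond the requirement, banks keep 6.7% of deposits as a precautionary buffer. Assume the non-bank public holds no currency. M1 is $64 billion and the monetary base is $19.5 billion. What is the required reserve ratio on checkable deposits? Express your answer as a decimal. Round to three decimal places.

Using m = M/MB = 64/19.5 ≈ 3.282051. Since m = (1 + c)/(c + rr + e), the denominator satisfies c + rr + e = (1 + c)/m = (1 + 0) / 3.282051 ≈ 0.304688.
With c = 0 and e = 0.067, the required reserve ratio on checkable deposits is 0.304688 − 0 − 0.067 = 0.237688.

0.238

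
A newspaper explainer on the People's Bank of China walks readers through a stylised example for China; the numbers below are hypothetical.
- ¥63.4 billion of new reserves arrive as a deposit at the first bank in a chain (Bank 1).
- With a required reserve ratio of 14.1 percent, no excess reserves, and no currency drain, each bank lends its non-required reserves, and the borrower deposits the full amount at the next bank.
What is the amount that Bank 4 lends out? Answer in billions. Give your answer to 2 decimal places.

Each bank lends a fraction (1 − rr) = 0.8590 of the deposit it receives, so Bank 4 receives 63.4·0.8590^3 and lends 63.4·0.8590^4 ≈ 34.5193 billion.

¥34.52 billion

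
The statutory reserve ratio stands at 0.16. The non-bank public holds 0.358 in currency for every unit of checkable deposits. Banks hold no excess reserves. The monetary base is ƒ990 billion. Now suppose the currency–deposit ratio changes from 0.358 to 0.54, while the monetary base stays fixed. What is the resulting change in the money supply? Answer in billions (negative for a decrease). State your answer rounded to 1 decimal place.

Initially m₁ = (1 + 0.358) / (0.16 + 0.358) ≈ 2.62162, so M₁ = 2.62162 × 990 = 2595.4038 billion.
After the change m₂ = (1 + 0.54) / (0.16 + 0.54) = 2.2, so M₂ = 2.2 × 990 = 2178 billion.
ΔM = M₂ − M₁ = 2178 − 2595.4038 = -417.4038 billion.

-417.4 billion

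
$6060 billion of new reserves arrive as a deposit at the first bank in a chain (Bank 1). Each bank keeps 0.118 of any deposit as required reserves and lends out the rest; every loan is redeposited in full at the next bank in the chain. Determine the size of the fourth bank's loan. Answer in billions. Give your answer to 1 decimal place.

Each bank lends a fraction (1 − rr) = 0.8820 of the deposit it receives, so Bank 4 receives 6060·0.8820^3 and lends 6060·0.8820^4 ≈ 3667.3044 billion.

$3667.3 billion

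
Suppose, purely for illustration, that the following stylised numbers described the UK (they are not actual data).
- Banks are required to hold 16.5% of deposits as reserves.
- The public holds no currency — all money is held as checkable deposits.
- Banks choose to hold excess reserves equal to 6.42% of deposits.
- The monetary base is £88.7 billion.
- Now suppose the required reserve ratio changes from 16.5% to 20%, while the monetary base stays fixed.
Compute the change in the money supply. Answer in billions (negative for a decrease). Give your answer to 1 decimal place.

Initially m₁ = 1 / (0.165 + 0.0642) ≈ 4.3630, so M₁ = 4.3630 × 88.7 = 386.9981 billion.
After the change m₂ = 1 / (0.2 + 0.0642) ≈ 3.7850, so M₂ = 3.7850 × 88.7 = 335.7295 billion.
ΔM = M₂ − M₁ = 335.7295 − 386.9981 = -51.2686 billion.

-51.3 billion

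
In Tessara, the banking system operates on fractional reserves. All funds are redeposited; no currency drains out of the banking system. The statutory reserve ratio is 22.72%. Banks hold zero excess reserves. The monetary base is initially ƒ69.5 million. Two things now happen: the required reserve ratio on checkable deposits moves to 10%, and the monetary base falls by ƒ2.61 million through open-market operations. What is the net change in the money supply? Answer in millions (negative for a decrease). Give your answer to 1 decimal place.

Before: m₁ = 1 / (0.2272) ≈ 4.4014, MB₁ = 69.5, so M₁ = 4.4014 × 69.5 = 305.8973 million.
After: m₂ = 1 / (0.1) = 10, MB₂ = 69.5 − 2.61 = 66.89, so M₂ = 10 × 66.89 = 668.9 million.
ΔM = M₂ − M₁ = 668.9 − 305.8973 = 363.0027 million.

ƒ363.0 million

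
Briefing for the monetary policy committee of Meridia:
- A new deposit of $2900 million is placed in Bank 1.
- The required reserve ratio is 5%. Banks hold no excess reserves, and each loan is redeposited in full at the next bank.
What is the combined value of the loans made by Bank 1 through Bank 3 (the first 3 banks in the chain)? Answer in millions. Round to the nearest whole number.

Bank i lends (1 − rr)^i of the original deposit: Bank 1 lends 2900·0.9500 = 2755.0000, Bank 2 lends 2900·0.9500² = 2617.2500, and so on.
Summing a geometric series: total = 2900·[0.9500·(1 − 0.9500^3) / (1 − 0.9500)] = 7858.6375 million.

$7859 million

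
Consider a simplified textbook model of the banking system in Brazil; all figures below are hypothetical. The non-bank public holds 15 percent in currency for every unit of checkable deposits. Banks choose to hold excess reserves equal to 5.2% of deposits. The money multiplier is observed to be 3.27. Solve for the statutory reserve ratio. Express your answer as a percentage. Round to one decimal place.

Using m = 3.27. Since m = (1 + c)/(c + rr + e), the denominator satisfies c + rr + e = (1 + c)/m = (1 + 0.15) / 3.27 ≈ 0.351682.
With c = 0.15 and e = 0.052, the statutory reserve ratio is 0.351682 − 0.15 − 0.052 = 0.149682.

15.0%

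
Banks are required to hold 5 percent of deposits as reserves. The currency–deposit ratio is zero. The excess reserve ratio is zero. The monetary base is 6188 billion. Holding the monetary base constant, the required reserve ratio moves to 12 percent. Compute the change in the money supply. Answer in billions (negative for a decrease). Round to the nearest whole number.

Initially m₁ = 1 / (0.05) = 20, so M₁ = 20 × 6188 = 123760 billion.
After the change m₂ = 1 / (0.12) ≈ 8.33333, so M₂ = 8.33333 × 6188 ≈ 51566.646 billion.
ΔM = M₂ − M₁ = 51566.646 − 123760 = -72193.354 billion.

-72193 billion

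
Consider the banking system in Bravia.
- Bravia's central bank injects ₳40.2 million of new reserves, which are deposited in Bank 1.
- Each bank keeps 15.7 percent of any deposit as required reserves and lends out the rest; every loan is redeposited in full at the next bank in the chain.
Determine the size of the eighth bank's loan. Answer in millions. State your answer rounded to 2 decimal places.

₳10.25 million

Each bank lends a fraction (1 − rr) = 0.8430 of the deposit it receives, so Bank 8 receives 40.2·0.8430^7 and lends 40.2·0.8430^8 ≈ 10.2529 million.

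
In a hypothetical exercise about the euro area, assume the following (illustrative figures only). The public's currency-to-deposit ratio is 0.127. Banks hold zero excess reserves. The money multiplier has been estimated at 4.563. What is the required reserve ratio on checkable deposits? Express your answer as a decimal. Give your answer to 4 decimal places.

Using m = 4.563. Since m = (1 + c)/(c + rr + e), the denominator satisfies c + rr + e = (1 + c)/m = (1 + 0.127) / 4.563 ≈ 0.246987.
With c = 0.127 and e = 0, the required reserve ratio on checkable deposits is 0.246987 − 0.127 − 0 = 0.119987.

0.1200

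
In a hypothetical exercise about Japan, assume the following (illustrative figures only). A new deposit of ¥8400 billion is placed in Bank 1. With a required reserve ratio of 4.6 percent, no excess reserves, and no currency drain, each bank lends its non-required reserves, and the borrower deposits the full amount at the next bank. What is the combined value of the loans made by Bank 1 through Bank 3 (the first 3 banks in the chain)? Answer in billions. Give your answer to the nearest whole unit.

Bank i lends (1 − rr)^i of the original deposit: Bank 1 lends 8400·0.9540 = 8013.6000, Bank 2 lends 8400·0.9540² = 7644.9744, and so on.
Summing a geometric series: total = 8400·[0.9540·(1 − 0.9540^3) / (1 − 0.9540)] ≈ 22951.8800 billion.

¥22952 billion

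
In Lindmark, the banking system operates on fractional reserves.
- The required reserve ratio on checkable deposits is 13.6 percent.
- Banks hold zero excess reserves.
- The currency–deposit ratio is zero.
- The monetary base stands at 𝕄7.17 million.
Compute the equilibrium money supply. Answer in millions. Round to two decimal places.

With no currency drain or excess reserves, the money multiplier is m = 1/rr = 1/0.136 ≈ 7.3529.
Money supply M = m × MB = 7.3529 × 7.17 ≈ 52.7203 million.

𝕄52.72 million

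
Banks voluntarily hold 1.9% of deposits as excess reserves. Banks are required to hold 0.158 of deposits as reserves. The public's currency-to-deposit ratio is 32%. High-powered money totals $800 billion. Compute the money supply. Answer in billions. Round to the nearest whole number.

The money multiplier is m = (1 + c) / (rr + e + c) = (1 + 0.32) / (0.158 + 0.019 + 0.32) ≈ 2.6559.
So M = m × MB = 2.6559 × 800 = 2124.72 billion.

$2125 billion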